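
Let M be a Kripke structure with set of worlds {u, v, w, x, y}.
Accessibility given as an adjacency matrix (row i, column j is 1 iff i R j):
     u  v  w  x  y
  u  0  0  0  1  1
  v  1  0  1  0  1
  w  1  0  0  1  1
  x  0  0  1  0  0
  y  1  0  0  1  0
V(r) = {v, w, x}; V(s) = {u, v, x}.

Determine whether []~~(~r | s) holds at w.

Yes

Recall that []ψ holds at a world iff ψ holds at every accessible world, and <>ψ holds iff ψ holds at some accessible world.
At w: []~~(~r | s) requires ~~(~r | s) at every successor {u, x, y}.
  At u: ~~(~r | s) is true.
  At x: ~~(~r | s) is true.
  At y: ~~(~r | s) is true.
So []~~(~r | s) is true at w.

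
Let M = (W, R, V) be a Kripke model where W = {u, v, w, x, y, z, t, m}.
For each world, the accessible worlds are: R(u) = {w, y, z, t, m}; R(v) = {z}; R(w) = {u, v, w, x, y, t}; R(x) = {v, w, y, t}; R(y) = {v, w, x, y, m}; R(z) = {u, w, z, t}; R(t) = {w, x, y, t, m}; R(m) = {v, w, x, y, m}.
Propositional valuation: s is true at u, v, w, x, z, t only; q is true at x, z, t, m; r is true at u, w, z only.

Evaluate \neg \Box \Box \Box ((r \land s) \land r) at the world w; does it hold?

Yes

Recall that \Box ψ holds at a world iff ψ holds at every accessible world, and \Diamond ψ holds iff ψ holds at some accessible world.
At w: \Box \Box \Box ((r \land s) \land r) is false, so \neg \Box \Box \Box ((r \land s) \land r) is true.
  At w: \Box \Box \Box ((r \land s) \land r) requires \Box \Box ((r \land s) \land r) at every successor {u, v, w, x, y, t}.
    \Box \Box ((r \land s) \land r) fails at u, so \Box \Box \Box ((r \land s) \land r) is false at w.
      At u: \Box \Box ((r \land s) \land r) requires \Box ((r \land s) \land r) at every successor {w, y, z, t, m}.
        \Box ((r \land s) \land r) fails at w, so \Box \Box ((r \land s) \land r) is false at u.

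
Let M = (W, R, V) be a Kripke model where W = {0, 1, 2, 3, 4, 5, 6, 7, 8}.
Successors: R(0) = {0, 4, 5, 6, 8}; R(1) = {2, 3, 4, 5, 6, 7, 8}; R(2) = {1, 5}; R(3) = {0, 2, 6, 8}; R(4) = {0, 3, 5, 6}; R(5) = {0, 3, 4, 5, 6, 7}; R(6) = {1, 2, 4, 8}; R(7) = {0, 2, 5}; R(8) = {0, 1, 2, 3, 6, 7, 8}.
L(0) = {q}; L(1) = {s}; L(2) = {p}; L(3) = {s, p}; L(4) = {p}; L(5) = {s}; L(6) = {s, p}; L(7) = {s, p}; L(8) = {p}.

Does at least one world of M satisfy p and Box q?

No

Let φ = p and Box q. Evaluate φ at each world:
  0 (successors {0, 4, 5, 6, 8}): φ is false.
  1 (successors {2, 3, 4, 5, 6, 7, 8}): φ is false.
  2 (successors {1, 5}): φ is false.
  3 (successors {0, 2, 6, 8}): φ is false.
  4 (successors {0, 3, 5, 6}): φ is false.
  5 (successors {0, 3, 4, 5, 6, 7}): φ is false.
  6 (successors {1, 2, 4, 8}): φ is false.
  7 (successors {0, 2, 5}): φ is false.
  8 (successors {0, 1, 2, 3, 6, 7, 8}): φ is false.
For instance, at 6:
  At 6: p is true, Box q is false, so p and Box q is false.
    At 6: Box q requires q at every successor {1, 2, 4, 8}.
      q fails at 1, so Box q is false at 6.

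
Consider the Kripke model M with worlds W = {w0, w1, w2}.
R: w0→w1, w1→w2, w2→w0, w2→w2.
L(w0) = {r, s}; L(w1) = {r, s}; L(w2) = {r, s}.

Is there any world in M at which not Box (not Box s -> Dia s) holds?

No

Let φ = not Box (not Box s -> Dia s). Evaluate φ at each world:
  w0 (successors {w1}): φ is false.
  w1 (successors {w2}): φ is false.
  w2 (successors {w0, w2}): φ is false.
For instance, at w2:
  At w2: Box (not Box s -> Dia s) is true, so not Box (not Box s -> Dia s) is false.
    At w2: Box (not Box s -> Dia s) requires not Box s -> Dia s at every successor {w0, w2}.
      At w0: not Box s -> Dia s is true.
      At w2: not Box s -> Dia s is true.
    So Box (not Box s -> Dia s) is true at w2.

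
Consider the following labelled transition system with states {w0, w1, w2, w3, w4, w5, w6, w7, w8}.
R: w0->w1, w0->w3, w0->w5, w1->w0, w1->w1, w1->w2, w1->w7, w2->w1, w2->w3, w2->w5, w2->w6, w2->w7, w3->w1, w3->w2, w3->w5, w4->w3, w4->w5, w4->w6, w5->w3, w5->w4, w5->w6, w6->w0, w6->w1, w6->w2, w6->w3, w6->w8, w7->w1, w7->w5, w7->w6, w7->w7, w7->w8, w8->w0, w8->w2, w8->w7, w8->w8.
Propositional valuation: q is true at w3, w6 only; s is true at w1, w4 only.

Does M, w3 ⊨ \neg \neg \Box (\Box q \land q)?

At w3: \neg \Box (\Box q \land q) is true, so \neg \neg \Box (\Box q \land q) is false.
  At w3: \Box (\Box q \land q) is false, so \neg \Box (\Box q \land q) is true.
    At w3: \Box (\Box q \land q) requires \Box q \land q at every successor {w1, w2, w5}.
      \Box q \land q fails at w1, so \Box (\Box q \land q) is false at w3.

No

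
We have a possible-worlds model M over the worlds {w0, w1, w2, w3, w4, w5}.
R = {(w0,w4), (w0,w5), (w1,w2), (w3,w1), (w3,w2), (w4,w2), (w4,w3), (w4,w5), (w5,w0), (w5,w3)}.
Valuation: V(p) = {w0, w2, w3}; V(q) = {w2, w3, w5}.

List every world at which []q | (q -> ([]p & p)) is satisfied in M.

Let φ = []q | (q -> ([]p & p)). Evaluate φ at each world:
  w0 (successors {w4, w5}): φ is true.
  w1 (successors {w2}): φ is true.
  w2 (successors ∅): φ is true.
  w3 (successors {w1, w2}): φ is false.
  w4 (successors {w2, w3, w5}): φ is true.
  w5 (successors {w0, w3}): φ is false.
For instance, at w0:
  At w0: []q is false, q -> ([]p & p) is true, so []q | (q -> ([]p & p)) is true.
    At w0: []q requires q at every successor {w4, w5}.
      q fails at w4, so []q is false at w0.
    At w0: q is false, []p & p is false, so q -> ([]p & p) is true.
      At w0: []p is false, p is true, so []p & p is false.
Satisfying worlds: {w0, w1, w2, w4}

w0, w1, w2, w4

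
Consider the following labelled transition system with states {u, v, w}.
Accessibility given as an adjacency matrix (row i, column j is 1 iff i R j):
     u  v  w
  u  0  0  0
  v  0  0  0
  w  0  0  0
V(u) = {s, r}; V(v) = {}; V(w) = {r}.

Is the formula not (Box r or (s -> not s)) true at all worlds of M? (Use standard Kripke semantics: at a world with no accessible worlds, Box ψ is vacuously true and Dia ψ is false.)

Recall that Box ψ holds at a world iff ψ holds at every accessible world, and Dia ψ holds iff ψ holds at some accessible world.
Let φ = not (Box r or (s -> not s)). Evaluate φ at each world:
  u (successors ∅): φ is false.
  v (successors ∅): φ is false.
  w (successors ∅): φ is false.
Detail at u (counterexample):
  At u: Box r or (s -> not s) is true, so not (Box r or (s -> not s)) is false.
    At u: Box r is true, s -> not s is false, so Box r or (s -> not s) is true.
      At u: no accessible worlds, so Box r holds vacuously.

No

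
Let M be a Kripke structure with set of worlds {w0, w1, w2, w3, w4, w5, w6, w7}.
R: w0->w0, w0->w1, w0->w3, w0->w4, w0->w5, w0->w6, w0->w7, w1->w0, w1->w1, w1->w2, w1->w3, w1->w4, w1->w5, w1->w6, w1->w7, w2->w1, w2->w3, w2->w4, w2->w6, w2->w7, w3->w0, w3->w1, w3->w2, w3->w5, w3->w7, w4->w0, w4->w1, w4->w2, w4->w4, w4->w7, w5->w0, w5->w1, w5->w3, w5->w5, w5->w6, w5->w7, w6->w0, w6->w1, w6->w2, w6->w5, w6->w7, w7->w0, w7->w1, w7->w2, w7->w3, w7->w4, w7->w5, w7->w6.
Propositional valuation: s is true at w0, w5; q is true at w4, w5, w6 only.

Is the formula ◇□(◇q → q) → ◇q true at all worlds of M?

Let φ = ◇□(◇q → q) → ◇q. Evaluate φ at each world:
  w0 (successors {w0, w1, w3, w4, w5, w6, w7}): φ is true.
  w1 (successors {w0, w1, w2, w3, w4, w5, w6, w7}): φ is true.
  w2 (successors {w1, w3, w4, w6, w7}): φ is true.
  w3 (successors {w0, w1, w2, w5, w7}): φ is true.
  w4 (successors {w0, w1, w2, w4, w7}): φ is true.
  w5 (successors {w0, w1, w3, w5, w6, w7}): φ is true.
  w6 (successors {w0, w1, w2, w5, w7}): φ is true.
  w7 (successors {w0, w1, w2, w3, w4, w5, w6}): φ is true.
For instance, at w1:
  At w1: ◇□(◇q → q) is false, ◇q is true, so ◇□(◇q → q) → ◇q is true.
    At w1: ◇□(◇q → q) requires □(◇q → q) at some successor in {w0, w1, w2, w3, w4, w5, w6, w7}.
      At w0: □(◇q → q) is false.
      At w1: □(◇q → q) is false.
      At w2: □(◇q → q) is false.
      At w3: □(◇q → q) is false.
      At w4: □(◇q → q) is false.
      At w5: □(◇q → q) is false.
      At w6: □(◇q → q) is false.
      At w7: □(◇q → q) is false.
    So ◇□(◇q → q) is false at w1.
    At w1: ◇q requires q at some successor in {w0, w1, w2, w3, w4, w5, w6, w7}.
      q holds at w4, so ◇q is true at w1.

Yes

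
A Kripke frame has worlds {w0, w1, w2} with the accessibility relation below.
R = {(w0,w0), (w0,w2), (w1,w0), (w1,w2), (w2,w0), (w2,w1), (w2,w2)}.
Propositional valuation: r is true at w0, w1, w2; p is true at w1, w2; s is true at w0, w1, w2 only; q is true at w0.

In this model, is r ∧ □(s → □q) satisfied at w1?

No

At w1: r is true, □(s → □q) is false, so r ∧ □(s → □q) is false.
  At w1: □(s → □q) requires s → □q at every successor {w0, w2}.
    s → □q fails at w0, so □(s → □q) is false at w1.
      At w0: s is true, □q is false, so s → □q is false.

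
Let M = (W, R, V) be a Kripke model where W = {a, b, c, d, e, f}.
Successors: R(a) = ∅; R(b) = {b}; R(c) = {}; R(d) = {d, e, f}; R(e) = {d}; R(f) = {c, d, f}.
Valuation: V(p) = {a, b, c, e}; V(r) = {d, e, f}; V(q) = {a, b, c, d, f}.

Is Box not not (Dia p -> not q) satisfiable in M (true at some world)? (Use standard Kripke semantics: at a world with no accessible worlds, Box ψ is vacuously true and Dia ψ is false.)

Let φ = Box not not (Dia p -> not q). Evaluate φ at each world:
  a (successors ∅): φ is true.
  b (successors {b}): φ is false.
  c (successors ∅): φ is true.
  d (successors {d, e, f}): φ is false.
  e (successors {d}): φ is false.
  f (successors {c, d, f}): φ is false.
Detail at a (witness):
  At a: no accessible worlds, so Box not not (Dia p -> not q) holds vacuously.

Yes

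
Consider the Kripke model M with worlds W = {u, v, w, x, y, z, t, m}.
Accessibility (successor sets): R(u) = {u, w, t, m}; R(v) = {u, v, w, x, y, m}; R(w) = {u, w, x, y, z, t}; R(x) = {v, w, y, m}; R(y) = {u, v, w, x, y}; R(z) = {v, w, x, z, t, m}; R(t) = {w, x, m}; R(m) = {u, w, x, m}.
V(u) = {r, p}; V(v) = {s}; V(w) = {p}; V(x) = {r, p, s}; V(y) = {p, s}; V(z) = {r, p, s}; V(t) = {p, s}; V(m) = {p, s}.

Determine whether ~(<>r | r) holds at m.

No

Recall that <>ψ holds at a world iff ψ holds at some accessible world.
At m: <>r | r is true, so ~(<>r | r) is false.
  At m: <>r is true, r is false, so <>r | r is true.
    At m: <>r requires r at some successor in {u, w, x, m}.
      r holds at u, so <>r is true at m.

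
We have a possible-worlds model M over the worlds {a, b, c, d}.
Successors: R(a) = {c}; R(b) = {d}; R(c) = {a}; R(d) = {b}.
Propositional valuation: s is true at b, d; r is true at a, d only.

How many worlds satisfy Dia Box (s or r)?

3

Let φ = Dia Box (s or r). Evaluate φ at each world:
  a (successors {c}): φ is true.
  b (successors {d}): φ is true.
  c (successors {a}): φ is false.
  d (successors {b}): φ is true.
For instance, at a:
  At a: Dia Box (s or r) requires Box (s or r) at some successor in {c}.
    Box (s or r) holds at c, so Dia Box (s or r) is true at a.
      At c: Box (s or r) requires s or r at every successor {a}.
        At a: s or r is true.
      So Box (s or r) is true at c.
Satisfying worlds: {a, b, d}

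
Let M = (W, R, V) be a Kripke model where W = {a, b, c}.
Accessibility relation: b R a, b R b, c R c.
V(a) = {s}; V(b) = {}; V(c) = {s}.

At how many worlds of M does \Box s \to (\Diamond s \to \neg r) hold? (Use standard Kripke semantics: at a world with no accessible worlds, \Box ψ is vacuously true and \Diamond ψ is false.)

Let φ = \Box s \to (\Diamond s \to \neg r). Evaluate φ at each world:
  a (successors ∅): φ is true.
  b (successors {a, b}): φ is true.
  c (successors {c}): φ is true.
For instance, at c:
  At c: \Box s is true, \Diamond s \to \neg r is true, so \Box s \to (\Diamond s \to \neg r) is true.
    At c: \Box s requires s at every successor {c}.
      At c: s is true.
    So \Box s is true at c.
    At c: \Diamond s is true, \neg r is true, so \Diamond s \to \neg r is true.
      At c: \Diamond s requires s at some successor in {c}.
        s holds at c, so \Diamond s is true at c.
Satisfying worlds: {a, b, c}

3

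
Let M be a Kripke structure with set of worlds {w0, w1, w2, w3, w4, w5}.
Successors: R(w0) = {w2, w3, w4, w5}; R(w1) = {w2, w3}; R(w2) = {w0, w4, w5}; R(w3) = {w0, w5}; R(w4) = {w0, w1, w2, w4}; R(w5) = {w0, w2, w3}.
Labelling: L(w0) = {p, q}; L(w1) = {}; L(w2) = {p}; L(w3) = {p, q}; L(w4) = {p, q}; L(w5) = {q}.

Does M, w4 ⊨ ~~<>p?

Yes

At w4: ~<>p is false, so ~~<>p is true.
  At w4: <>p is true, so ~<>p is false.
    At w4: <>p requires p at some successor in {w0, w1, w2, w4}.
      p holds at w0, so <>p is true at w4.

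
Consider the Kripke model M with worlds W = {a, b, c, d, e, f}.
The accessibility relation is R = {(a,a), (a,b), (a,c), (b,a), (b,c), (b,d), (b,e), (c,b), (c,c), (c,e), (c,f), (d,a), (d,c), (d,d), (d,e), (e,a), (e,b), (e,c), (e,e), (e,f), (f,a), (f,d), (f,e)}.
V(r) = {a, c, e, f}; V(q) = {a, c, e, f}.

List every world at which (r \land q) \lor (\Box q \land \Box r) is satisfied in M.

a, c, e, f

Let φ = (r \land q) \lor (\Box q \land \Box r). Evaluate φ at each world:
  a (successors {a, b, c}): φ is true.
  b (successors {a, c, d, e}): φ is false.
  c (successors {b, c, e, f}): φ is true.
  d (successors {a, c, d, e}): φ is false.
  e (successors {a, b, c, e, f}): φ is true.
  f (successors {a, d, e}): φ is true.
For instance, at e:
  At e: r \land q is true, \Box q \land \Box r is false, so (r \land q) \lor (\Box q \land \Box r) is true.
    At e: \Box q is false, \Box r is false, so \Box q \land \Box r is false.
      At e: \Box q requires q at every successor {a, b, c, e, f}.
        q fails at b, so \Box q is false at e.
      At e: \Box r requires r at every successor {a, b, c, e, f}.
        r fails at b, so \Box r is false at e.
Satisfying worlds: {a, c, e, f}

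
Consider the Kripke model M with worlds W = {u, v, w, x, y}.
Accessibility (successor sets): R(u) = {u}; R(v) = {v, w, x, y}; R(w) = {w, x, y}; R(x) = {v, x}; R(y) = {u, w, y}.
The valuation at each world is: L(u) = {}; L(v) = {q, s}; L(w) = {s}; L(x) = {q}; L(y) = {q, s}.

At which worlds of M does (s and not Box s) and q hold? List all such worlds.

Let φ = (s and not Box s) and q. Evaluate φ at each world:
  u (successors {u}): φ is false.
  v (successors {v, w, x, y}): φ is true.
  w (successors {w, x, y}): φ is false.
  x (successors {v, x}): φ is false.
  y (successors {u, w, y}): φ is true.
For instance, at y:
  At y: s and not Box s is true, q is true, so (s and not Box s) and q is true.
    At y: s is true, not Box s is true, so s and not Box s is true.
      At y: Box s is false, so not Box s is true.
Satisfying worlds: {v, y}

v, y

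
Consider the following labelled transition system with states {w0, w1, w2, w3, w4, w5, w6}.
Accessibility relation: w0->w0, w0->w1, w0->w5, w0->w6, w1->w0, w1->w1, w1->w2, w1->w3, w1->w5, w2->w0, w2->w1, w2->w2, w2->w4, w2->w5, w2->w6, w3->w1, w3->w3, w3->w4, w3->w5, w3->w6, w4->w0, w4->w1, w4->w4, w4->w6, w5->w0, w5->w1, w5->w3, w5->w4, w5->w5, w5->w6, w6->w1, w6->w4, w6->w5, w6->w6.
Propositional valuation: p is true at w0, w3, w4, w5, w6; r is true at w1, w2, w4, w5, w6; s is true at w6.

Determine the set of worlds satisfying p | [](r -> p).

w0, w3, w4, w5, w6

Let φ = p | [](r -> p). Evaluate φ at each world:
  w0 (successors {w0, w1, w5, w6}): φ is true.
  w1 (successors {w0, w1, w2, w3, w5}): φ is false.
  w2 (successors {w0, w1, w2, w4, w5, w6}): φ is false.
  w3 (successors {w1, w3, w4, w5, w6}): φ is true.
  w4 (successors {w0, w1, w4, w6}): φ is true.
  w5 (successors {w0, w1, w3, w4, w5, w6}): φ is true.
  w6 (successors {w1, w4, w5, w6}): φ is true.
For instance, at w6:
  At w6: p is true, [](r -> p) is false, so p | [](r -> p) is true.
    At w6: [](r -> p) requires r -> p at every successor {w1, w4, w5, w6}.
      r -> p fails at w1, so [](r -> p) is false at w6.
Satisfying worlds: {w0, w3, w4, w5, w6}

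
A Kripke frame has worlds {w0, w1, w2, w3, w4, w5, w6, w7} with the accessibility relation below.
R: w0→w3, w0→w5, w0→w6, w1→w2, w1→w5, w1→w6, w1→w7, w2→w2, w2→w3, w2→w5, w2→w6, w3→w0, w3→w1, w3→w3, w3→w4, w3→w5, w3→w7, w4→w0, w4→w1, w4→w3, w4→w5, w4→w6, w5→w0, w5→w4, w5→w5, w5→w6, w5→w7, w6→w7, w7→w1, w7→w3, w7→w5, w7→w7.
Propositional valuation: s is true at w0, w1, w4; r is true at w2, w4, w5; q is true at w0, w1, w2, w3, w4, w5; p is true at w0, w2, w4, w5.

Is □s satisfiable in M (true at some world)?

Let φ = □s. Evaluate φ at each world:
  w0 (successors {w3, w5, w6}): φ is false.
  w1 (successors {w2, w5, w6, w7}): φ is false.
  w2 (successors {w2, w3, w5, w6}): φ is false.
  w3 (successors {w0, w1, w3, w4, w5, w7}): φ is false.
  w4 (successors {w0, w1, w3, w5, w6}): φ is false.
  w5 (successors {w0, w4, w5, w6, w7}): φ is false.
  w6 (successors {w7}): φ is false.
  w7 (successors {w1, w3, w5, w7}): φ is false.
For instance, at w7:
  At w7: □s requires s at every successor {w1, w3, w5, w7}.
    s fails at w3, so □s is false at w7.

No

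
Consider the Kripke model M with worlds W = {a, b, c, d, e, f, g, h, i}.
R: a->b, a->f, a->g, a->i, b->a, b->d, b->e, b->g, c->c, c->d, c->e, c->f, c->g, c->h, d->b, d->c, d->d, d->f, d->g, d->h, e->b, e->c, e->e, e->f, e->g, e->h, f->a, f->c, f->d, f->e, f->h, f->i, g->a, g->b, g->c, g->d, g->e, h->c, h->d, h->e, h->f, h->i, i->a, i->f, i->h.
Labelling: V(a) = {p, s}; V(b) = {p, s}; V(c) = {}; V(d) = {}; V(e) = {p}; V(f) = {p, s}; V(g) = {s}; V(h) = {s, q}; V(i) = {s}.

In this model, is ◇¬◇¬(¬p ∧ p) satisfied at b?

No

At b: ◇¬◇¬(¬p ∧ p) requires ¬◇¬(¬p ∧ p) at some successor in {a, d, e, g}.
  At a: ¬◇¬(¬p ∧ p) is false.
  At d: ¬◇¬(¬p ∧ p) is false.
  At e: ¬◇¬(¬p ∧ p) is false.
  At g: ¬◇¬(¬p ∧ p) is false.
So ◇¬◇¬(¬p ∧ p) is false at b.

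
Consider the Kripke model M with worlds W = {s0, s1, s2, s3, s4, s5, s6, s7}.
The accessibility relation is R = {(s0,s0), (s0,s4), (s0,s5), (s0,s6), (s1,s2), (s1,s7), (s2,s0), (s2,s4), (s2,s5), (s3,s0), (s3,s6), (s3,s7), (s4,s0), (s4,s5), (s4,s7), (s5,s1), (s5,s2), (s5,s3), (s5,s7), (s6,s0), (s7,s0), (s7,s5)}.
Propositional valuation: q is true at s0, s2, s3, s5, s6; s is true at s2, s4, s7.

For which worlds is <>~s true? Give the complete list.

Let φ = <>~s. Evaluate φ at each world:
  s0 (successors {s0, s4, s5, s6}): φ is true.
  s1 (successors {s2, s7}): φ is false.
  s2 (successors {s0, s4, s5}): φ is true.
  s3 (successors {s0, s6, s7}): φ is true.
  s4 (successors {s0, s5, s7}): φ is true.
  s5 (successors {s1, s2, s3, s7}): φ is true.
  s6 (successors {s0}): φ is true.
  s7 (successors {s0, s5}): φ is true.
For instance, at s4:
  At s4: <>~s requires ~s at some successor in {s0, s5, s7}.
    ~s holds at s0, so <>~s is true at s4.
Satisfying worlds: {s0, s2, s3, s4, s5, s6, s7}

s0, s2, s3, s4, s5, s6, s7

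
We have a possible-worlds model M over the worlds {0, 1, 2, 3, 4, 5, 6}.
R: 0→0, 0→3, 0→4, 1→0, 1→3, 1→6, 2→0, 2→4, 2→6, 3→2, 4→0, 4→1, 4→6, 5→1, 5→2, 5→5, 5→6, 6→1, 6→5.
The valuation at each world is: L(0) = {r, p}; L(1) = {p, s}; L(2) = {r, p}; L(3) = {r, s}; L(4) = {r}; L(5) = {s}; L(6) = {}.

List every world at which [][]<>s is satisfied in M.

Let φ = [][]<>s. Evaluate φ at each world:
  0 (successors {0, 3, 4}): φ is false.
  1 (successors {0, 3, 6}): φ is false.
  2 (successors {0, 4, 6}): φ is false.
  3 (successors {2}): φ is true.
  4 (successors {0, 1, 6}): φ is false.
  5 (successors {1, 2, 5, 6}): φ is false.
  6 (successors {1, 5}): φ is false.
For instance, at 5:
  At 5: [][]<>s requires []<>s at every successor {1, 2, 5, 6}.
    []<>s fails at 1, so [][]<>s is false at 5.
      At 1: []<>s requires <>s at every successor {0, 3, 6}.
        <>s fails at 3, so []<>s is false at 1.
Satisfying worlds: {3}

3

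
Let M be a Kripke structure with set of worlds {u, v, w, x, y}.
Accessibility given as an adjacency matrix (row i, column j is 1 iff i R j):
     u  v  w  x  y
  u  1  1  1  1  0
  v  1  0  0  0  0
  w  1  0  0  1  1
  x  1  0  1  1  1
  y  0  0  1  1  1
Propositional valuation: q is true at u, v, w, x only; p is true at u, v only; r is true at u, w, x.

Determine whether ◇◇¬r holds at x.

Recall that ◇ψ holds at a world iff ψ holds at some accessible world.
At x: ◇◇¬r requires ◇¬r at some successor in {u, w, x, y}.
  ◇¬r holds at u, so ◇◇¬r is true at x.
    At u: ◇¬r requires ¬r at some successor in {u, v, w, x}.
      ¬r holds at v, so ◇¬r is true at u.

Yes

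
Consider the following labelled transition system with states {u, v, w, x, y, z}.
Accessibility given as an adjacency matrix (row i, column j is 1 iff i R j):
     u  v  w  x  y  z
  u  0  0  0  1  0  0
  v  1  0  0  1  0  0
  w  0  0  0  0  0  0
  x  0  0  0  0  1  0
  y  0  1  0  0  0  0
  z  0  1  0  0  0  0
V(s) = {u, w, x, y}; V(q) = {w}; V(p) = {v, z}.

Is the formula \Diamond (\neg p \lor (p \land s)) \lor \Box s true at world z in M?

No

At z: \Diamond (\neg p \lor (p \land s)) is false, \Box s is false, so \Diamond (\neg p \lor (p \land s)) \lor \Box s is false.
  At z: \Diamond (\neg p \lor (p \land s)) requires \neg p \lor (p \land s) at some successor in {v}.
    At v: \neg p \lor (p \land s) is false.
  So \Diamond (\neg p \lor (p \land s)) is false at z.
  At z: \Box s requires s at every successor {v}.
    s fails at v, so \Box s is false at z.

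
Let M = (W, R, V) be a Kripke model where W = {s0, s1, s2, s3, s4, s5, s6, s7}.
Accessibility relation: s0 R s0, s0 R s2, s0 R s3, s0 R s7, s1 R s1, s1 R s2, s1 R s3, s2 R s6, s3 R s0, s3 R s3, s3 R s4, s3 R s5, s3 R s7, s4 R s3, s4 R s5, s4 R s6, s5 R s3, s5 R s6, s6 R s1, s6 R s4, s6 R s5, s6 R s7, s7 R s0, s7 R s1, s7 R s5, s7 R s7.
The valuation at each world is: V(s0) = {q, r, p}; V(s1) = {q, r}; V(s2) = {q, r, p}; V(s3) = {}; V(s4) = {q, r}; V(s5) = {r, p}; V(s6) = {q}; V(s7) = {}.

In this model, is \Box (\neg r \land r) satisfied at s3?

No

At s3: \Box (\neg r \land r) requires \neg r \land r at every successor {s0, s3, s4, s5, s7}.
  \neg r \land r fails at s0, so \Box (\neg r \land r) is false at s3.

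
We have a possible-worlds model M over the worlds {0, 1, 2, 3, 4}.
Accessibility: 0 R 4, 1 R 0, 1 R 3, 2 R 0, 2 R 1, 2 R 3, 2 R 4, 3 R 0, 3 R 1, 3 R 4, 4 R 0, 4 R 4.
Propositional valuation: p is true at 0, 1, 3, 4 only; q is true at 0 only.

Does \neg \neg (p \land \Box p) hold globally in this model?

Recall that \Box ψ holds at a world iff ψ holds at every accessible world, and \Diamond ψ holds iff ψ holds at some accessible world.
Let φ = \neg \neg (p \land \Box p). Evaluate φ at each world:
  0 (successors {4}): φ is true.
  1 (successors {0, 3}): φ is true.
  2 (successors {0, 1, 3, 4}): φ is false.
  3 (successors {0, 1, 4}): φ is true.
  4 (successors {0, 4}): φ is true.
Detail at 2 (counterexample):
  At 2: \neg (p \land \Box p) is true, so \neg \neg (p \land \Box p) is false.
    At 2: p \land \Box p is false, so \neg (p \land \Box p) is true.
      At 2: p is false, \Box p is true, so p \land \Box p is false.

No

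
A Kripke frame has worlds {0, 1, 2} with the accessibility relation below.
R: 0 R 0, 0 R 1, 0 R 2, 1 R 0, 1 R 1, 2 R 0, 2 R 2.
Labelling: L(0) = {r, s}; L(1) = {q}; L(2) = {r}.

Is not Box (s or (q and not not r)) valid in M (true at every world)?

Let φ = not Box (s or (q and not not r)). Evaluate φ at each world:
  0 (successors {0, 1, 2}): φ is true.
  1 (successors {0, 1}): φ is true.
  2 (successors {0, 2}): φ is true.
For instance, at 2:
  At 2: Box (s or (q and not not r)) is false, so not Box (s or (q and not not r)) is true.
    At 2: Box (s or (q and not not r)) requires s or (q and not not r) at every successor {0, 2}.
      s or (q and not not r) fails at 2, so Box (s or (q and not not r)) is false at 2.

Yes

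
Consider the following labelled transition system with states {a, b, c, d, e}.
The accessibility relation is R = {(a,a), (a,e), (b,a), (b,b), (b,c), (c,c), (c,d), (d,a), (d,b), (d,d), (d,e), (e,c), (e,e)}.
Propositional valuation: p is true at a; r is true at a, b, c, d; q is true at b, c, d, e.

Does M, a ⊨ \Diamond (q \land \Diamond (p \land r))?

Recall that \Diamond ψ holds at a world iff ψ holds at some accessible world.
At a: \Diamond (q \land \Diamond (p \land r)) requires q \land \Diamond (p \land r) at some successor in {a, e}.
  At a: q \land \Diamond (p \land r) is false.
  At e: q \land \Diamond (p \land r) is false.
So \Diamond (q \land \Diamond (p \land r)) is false at a.

No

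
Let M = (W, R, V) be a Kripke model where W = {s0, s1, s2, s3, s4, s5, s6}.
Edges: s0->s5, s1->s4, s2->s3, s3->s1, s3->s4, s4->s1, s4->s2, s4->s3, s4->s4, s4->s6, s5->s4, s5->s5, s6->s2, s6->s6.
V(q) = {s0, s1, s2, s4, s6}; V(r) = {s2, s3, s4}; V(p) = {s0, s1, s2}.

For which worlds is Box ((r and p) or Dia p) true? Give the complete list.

Recall that Box ψ holds at a world iff ψ holds at every accessible world, and Dia ψ holds iff ψ holds at some accessible world.
Let φ = Box ((r and p) or Dia p). Evaluate φ at each world:
  s0 (successors {s5}): φ is false.
  s1 (successors {s4}): φ is true.
  s2 (successors {s3}): φ is true.
  s3 (successors {s1, s4}): φ is false.
  s4 (successors {s1, s2, s3, s4, s6}): φ is false.
  s5 (successors {s4, s5}): φ is false.
  s6 (successors {s2, s6}): φ is true.
For instance, at s2:
  At s2: Box ((r and p) or Dia p) requires (r and p) or Dia p at every successor {s3}.
      At s3: r and p is false, Dia p is true, so (r and p) or Dia p is true.
  So Box ((r and p) or Dia p) is true at s2.
Satisfying worlds: {s1, s2, s6}

s1, s2, s6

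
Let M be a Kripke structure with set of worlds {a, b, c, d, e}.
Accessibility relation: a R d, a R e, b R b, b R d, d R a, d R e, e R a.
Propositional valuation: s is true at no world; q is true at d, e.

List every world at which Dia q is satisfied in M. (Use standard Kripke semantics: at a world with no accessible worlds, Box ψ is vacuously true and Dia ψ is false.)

a, b, d

Recall that Dia ψ holds at a world iff ψ holds at some accessible world.
Let φ = Dia q. Evaluate φ at each world:
  a (successors {d, e}): φ is true.
  b (successors {b, d}): φ is true.
  c (successors ∅): φ is false.
  d (successors {a, e}): φ is true.
  e (successors {a}): φ is false.
For instance, at b:
  At b: Dia q requires q at some successor in {b, d}.
    q holds at d, so Dia q is true at b.
Satisfying worlds: {a, b, d}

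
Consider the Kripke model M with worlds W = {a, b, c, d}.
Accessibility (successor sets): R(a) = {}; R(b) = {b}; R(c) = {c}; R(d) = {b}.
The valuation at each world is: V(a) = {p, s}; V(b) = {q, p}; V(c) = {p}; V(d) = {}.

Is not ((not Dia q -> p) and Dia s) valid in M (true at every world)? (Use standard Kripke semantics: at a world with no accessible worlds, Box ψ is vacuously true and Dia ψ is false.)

Let φ = not ((not Dia q -> p) and Dia s). Evaluate φ at each world:
  a (successors ∅): φ is true.
  b (successors {b}): φ is true.
  c (successors {c}): φ is true.
  d (successors {b}): φ is true.
For instance, at c:
  At c: (not Dia q -> p) and Dia s is false, so not ((not Dia q -> p) and Dia s) is true.
    At c: not Dia q -> p is true, Dia s is false, so (not Dia q -> p) and Dia s is false.
      At c: not Dia q is true, p is true, so not Dia q -> p is true.
      At c: Dia s requires s at some successor in {c}.
        At c: s is false.
      So Dia s is false at c.

Yes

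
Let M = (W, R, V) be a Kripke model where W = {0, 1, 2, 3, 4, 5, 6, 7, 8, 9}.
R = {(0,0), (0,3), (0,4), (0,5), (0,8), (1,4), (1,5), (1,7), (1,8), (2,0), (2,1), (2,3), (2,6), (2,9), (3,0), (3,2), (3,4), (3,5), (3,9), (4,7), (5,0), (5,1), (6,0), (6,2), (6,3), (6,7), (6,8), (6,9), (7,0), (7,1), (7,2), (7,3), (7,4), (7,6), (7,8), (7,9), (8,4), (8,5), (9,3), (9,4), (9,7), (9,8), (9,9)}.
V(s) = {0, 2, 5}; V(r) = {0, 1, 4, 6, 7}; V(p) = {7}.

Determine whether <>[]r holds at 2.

At 2: <>[]r requires []r at some successor in {0, 1, 3, 6, 9}.
  At 0: []r is false.
  At 1: []r is false.
  At 3: []r is false.
  At 6: []r is false.
  At 9: []r is false.
So <>[]r is false at 2.

No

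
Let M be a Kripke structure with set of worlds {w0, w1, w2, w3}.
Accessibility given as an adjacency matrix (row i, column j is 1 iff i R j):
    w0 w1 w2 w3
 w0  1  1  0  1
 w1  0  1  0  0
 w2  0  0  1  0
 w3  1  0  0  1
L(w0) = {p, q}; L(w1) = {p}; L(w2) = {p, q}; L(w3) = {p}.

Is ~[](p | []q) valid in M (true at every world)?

Recall that []ψ holds at a world iff ψ holds at every accessible world, and <>ψ holds iff ψ holds at some accessible world.
Let φ = ~[](p | []q). Evaluate φ at each world:
  w0 (successors {w0, w1, w3}): φ is false.
  w1 (successors {w1}): φ is false.
  w2 (successors {w2}): φ is false.
  w3 (successors {w0, w3}): φ is false.
Detail at w0 (counterexample):
  At w0: [](p | []q) is true, so ~[](p | []q) is false.
    At w0: [](p | []q) requires p | []q at every successor {w0, w1, w3}.
      At w0: p | []q is true.
      At w1: p | []q is true.
      At w3: p | []q is true.
    So [](p | []q) is true at w0.

No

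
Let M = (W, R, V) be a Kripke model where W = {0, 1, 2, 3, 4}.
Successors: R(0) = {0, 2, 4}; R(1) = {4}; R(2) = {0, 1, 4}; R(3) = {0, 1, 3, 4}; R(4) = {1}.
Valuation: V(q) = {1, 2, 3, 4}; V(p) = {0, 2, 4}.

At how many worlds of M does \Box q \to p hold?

4

Let φ = \Box q \to p. Evaluate φ at each world:
  0 (successors {0, 2, 4}): φ is true.
  1 (successors {4}): φ is false.
  2 (successors {0, 1, 4}): φ is true.
  3 (successors {0, 1, 3, 4}): φ is true.
  4 (successors {1}): φ is true.
For instance, at 4:
  At 4: \Box q is true, p is true, so \Box q \to p is true.
    At 4: \Box q requires q at every successor {1}.
      At 1: q is true.
    So \Box q is true at 4.
Satisfying worlds: {0, 2, 3, 4}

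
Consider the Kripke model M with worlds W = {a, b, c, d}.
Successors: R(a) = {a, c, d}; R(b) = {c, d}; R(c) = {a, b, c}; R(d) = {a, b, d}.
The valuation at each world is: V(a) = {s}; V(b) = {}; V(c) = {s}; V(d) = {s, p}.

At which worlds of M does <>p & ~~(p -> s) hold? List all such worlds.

a, b, d

Let φ = <>p & ~~(p -> s). Evaluate φ at each world:
  a (successors {a, c, d}): φ is true.
  b (successors {c, d}): φ is true.
  c (successors {a, b, c}): φ is false.
  d (successors {a, b, d}): φ is true.
For instance, at a:
  At a: <>p is true, ~~(p -> s) is true, so <>p & ~~(p -> s) is true.
    At a: <>p requires p at some successor in {a, c, d}.
      p holds at d, so <>p is true at a.
Satisfying worlds: {a, b, d}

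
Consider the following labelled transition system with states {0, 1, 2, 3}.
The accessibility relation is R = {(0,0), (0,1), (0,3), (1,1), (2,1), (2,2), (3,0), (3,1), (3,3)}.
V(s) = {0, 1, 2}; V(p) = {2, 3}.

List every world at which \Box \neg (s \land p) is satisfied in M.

Let φ = \Box \neg (s \land p). Evaluate φ at each world:
  0 (successors {0, 1, 3}): φ is true.
  1 (successors {1}): φ is true.
  2 (successors {1, 2}): φ is false.
  3 (successors {0, 1, 3}): φ is true.
For instance, at 0:
  At 0: \Box \neg (s \land p) requires \neg (s \land p) at every successor {0, 1, 3}.
    At 0: \neg (s \land p) is true.
    At 1: \neg (s \land p) is true.
    At 3: \neg (s \land p) is true.
  So \Box \neg (s \land p) is true at 0.
Satisfying worlds: {0, 1, 3}

0, 1, 3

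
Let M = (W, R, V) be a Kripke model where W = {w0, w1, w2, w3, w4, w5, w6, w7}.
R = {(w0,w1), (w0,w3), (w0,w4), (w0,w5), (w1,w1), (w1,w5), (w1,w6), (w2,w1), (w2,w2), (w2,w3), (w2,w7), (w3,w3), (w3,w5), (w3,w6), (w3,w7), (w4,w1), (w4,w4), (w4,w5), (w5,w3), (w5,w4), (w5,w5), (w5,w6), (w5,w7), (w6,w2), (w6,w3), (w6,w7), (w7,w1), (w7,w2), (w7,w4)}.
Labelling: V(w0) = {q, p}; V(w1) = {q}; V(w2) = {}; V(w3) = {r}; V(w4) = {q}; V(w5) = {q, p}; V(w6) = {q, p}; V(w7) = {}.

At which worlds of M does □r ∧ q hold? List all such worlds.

none

Recall that □ψ holds at a world iff ψ holds at every accessible world, and ◇ψ holds iff ψ holds at some accessible world.
Let φ = □r ∧ q. Evaluate φ at each world:
  w0 (successors {w1, w3, w4, w5}): φ is false.
  w1 (successors {w1, w5, w6}): φ is false.
  w2 (successors {w1, w2, w3, w7}): φ is false.
  w3 (successors {w3, w5, w6, w7}): φ is false.
  w4 (successors {w1, w4, w5}): φ is false.
  w5 (successors {w3, w4, w5, w6, w7}): φ is false.
  w6 (successors {w2, w3, w7}): φ is false.
  w7 (successors {w1, w2, w4}): φ is false.
For instance, at w6:
  At w6: □r is false, q is true, so □r ∧ q is false.
    At w6: □r requires r at every successor {w2, w3, w7}.
      r fails at w2, so □r is false at w6.
Satisfying worlds: none.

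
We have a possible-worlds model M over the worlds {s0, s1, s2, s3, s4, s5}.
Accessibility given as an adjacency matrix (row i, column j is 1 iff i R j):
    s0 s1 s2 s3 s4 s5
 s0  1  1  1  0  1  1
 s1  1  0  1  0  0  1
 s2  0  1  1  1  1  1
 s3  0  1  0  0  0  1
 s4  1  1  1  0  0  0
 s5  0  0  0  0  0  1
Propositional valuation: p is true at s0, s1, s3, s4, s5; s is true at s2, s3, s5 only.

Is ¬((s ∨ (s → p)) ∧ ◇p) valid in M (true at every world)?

Let φ = ¬((s ∨ (s → p)) ∧ ◇p). Evaluate φ at each world:
  s0 (successors {s0, s1, s2, s4, s5}): φ is false.
  s1 (successors {s0, s2, s5}): φ is false.
  s2 (successors {s1, s2, s3, s4, s5}): φ is false.
  s3 (successors {s1, s5}): φ is false.
  s4 (successors {s0, s1, s2}): φ is false.
  s5 (successors {s5}): φ is false.
Detail at s0 (counterexample):
  At s0: (s ∨ (s → p)) ∧ ◇p is true, so ¬((s ∨ (s → p)) ∧ ◇p) is false.
    At s0: s ∨ (s → p) is true, ◇p is true, so (s ∨ (s → p)) ∧ ◇p is true.
      At s0: ◇p requires p at some successor in {s0, s1, s2, s4, s5}.
        p holds at s0, so ◇p is true at s0.

No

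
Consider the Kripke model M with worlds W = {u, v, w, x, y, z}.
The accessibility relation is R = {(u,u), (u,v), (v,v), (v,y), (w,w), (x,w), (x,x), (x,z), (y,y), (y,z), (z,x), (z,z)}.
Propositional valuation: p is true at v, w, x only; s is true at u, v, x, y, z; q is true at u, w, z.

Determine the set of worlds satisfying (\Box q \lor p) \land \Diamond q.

w, x

Let φ = (\Box q \lor p) \land \Diamond q. Evaluate φ at each world:
  u (successors {u, v}): φ is false.
  v (successors {v, y}): φ is false.
  w (successors {w}): φ is true.
  x (successors {w, x, z}): φ is true.
  y (successors {y, z}): φ is false.
  z (successors {x, z}): φ is false.
For instance, at y:
  At y: \Box q \lor p is false, \Diamond q is true, so (\Box q \lor p) \land \Diamond q is false.
    At y: \Box q is false, p is false, so \Box q \lor p is false.
      At y: \Box q requires q at every successor {y, z}.
        q fails at y, so \Box q is false at y.
    At y: \Diamond q requires q at some successor in {y, z}.
      q holds at z, so \Diamond q is true at y.
Satisfying worlds: {w, x}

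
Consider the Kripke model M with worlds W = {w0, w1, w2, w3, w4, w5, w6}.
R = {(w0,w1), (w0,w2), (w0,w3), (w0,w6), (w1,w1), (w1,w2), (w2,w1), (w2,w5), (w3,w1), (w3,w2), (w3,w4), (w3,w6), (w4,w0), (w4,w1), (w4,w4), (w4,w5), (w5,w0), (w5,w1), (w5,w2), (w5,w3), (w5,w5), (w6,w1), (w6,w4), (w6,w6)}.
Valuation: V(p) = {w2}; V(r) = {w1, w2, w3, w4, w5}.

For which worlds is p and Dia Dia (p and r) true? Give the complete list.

Let φ = p and Dia Dia (p and r). Evaluate φ at each world:
  w0 (successors {w1, w2, w3, w6}): φ is false.
  w1 (successors {w1, w2}): φ is false.
  w2 (successors {w1, w5}): φ is true.
  w3 (successors {w1, w2, w4, w6}): φ is false.
  w4 (successors {w0, w1, w4, w5}): φ is false.
  w5 (successors {w0, w1, w2, w3, w5}): φ is false.
  w6 (successors {w1, w4, w6}): φ is false.
For instance, at w1:
  At w1: p is false, Dia Dia (p and r) is true, so p and Dia Dia (p and r) is false.
    At w1: Dia Dia (p and r) requires Dia (p and r) at some successor in {w1, w2}.
      Dia (p and r) holds at w1, so Dia Dia (p and r) is true at w1.
Satisfying worlds: {w2}

w2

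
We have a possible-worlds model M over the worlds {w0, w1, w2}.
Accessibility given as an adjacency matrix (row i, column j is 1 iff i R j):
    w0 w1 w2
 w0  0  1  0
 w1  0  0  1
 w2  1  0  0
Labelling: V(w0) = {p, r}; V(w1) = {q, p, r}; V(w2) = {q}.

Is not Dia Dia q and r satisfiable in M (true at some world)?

Recall that Dia ψ holds at a world iff ψ holds at some accessible world.
Let φ = not Dia Dia q and r. Evaluate φ at each world:
  w0 (successors {w1}): φ is false.
  w1 (successors {w2}): φ is true.
  w2 (successors {w0}): φ is false.
Detail at w1 (witness):
  At w1: not Dia Dia q is true, r is true, so not Dia Dia q and r is true.
    At w1: Dia Dia q is false, so not Dia Dia q is true.
      At w1: Dia Dia q requires Dia q at some successor in {w2}.
        At w2: Dia q is false.
      So Dia Dia q is false at w1.

Yes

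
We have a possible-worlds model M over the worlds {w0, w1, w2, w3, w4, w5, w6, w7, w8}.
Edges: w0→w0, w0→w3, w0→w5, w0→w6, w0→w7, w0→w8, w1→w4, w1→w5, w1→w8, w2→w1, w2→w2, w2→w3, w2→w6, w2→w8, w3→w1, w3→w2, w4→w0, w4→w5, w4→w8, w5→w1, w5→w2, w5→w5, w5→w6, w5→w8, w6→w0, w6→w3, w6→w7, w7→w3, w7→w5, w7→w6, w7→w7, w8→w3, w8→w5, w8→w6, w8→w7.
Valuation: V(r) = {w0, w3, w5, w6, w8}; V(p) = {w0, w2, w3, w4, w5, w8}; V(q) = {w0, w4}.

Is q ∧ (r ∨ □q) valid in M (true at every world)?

No

Let φ = q ∧ (r ∨ □q). Evaluate φ at each world:
  w0 (successors {w0, w3, w5, w6, w7, w8}): φ is true.
  w1 (successors {w4, w5, w8}): φ is false.
  w2 (successors {w1, w2, w3, w6, w8}): φ is false.
  w3 (successors {w1, w2}): φ is false.
  w4 (successors {w0, w5, w8}): φ is false.
  w5 (successors {w1, w2, w5, w6, w8}): φ is false.
  w6 (successors {w0, w3, w7}): φ is false.
  w7 (successors {w3, w5, w6, w7}): φ is false.
  w8 (successors {w3, w5, w6, w7}): φ is false.
Detail at w1 (counterexample):
  At w1: q is false, r ∨ □q is false, so q ∧ (r ∨ □q) is false.
    At w1: r is false, □q is false, so r ∨ □q is false.
      At w1: □q requires q at every successor {w4, w5, w8}.
        q fails at w5, so □q is false at w1.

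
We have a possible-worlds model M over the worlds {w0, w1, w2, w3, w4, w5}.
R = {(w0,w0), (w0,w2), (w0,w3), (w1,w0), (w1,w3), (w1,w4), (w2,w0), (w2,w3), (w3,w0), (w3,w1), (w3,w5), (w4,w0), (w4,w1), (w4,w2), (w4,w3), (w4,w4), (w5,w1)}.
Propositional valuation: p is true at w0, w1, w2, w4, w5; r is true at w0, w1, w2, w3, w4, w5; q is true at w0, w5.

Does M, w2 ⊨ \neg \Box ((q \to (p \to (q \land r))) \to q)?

Yes

At w2: \Box ((q \to (p \to (q \land r))) \to q) is false, so \neg \Box ((q \to (p \to (q \land r))) \to q) is true.
  At w2: \Box ((q \to (p \to (q \land r))) \to q) requires (q \to (p \to (q \land r))) \to q at every successor {w0, w3}.
    (q \to (p \to (q \land r))) \to q fails at w3, so \Box ((q \to (p \to (q \land r))) \to q) is false at w2.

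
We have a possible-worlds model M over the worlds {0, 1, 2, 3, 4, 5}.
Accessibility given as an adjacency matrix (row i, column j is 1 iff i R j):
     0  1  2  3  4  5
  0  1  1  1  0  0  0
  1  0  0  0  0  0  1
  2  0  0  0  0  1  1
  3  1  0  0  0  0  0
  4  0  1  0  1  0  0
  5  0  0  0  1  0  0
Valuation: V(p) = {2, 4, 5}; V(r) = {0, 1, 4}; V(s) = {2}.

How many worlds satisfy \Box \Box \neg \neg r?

Let φ = \Box \Box \neg \neg r. Evaluate φ at each world:
  0 (successors {0, 1, 2}): φ is false.
  1 (successors {5}): φ is false.
  2 (successors {4, 5}): φ is false.
  3 (successors {0}): φ is false.
  4 (successors {1, 3}): φ is false.
  5 (successors {3}): φ is true.
For instance, at 1:
  At 1: \Box \Box \neg \neg r requires \Box \neg \neg r at every successor {5}.
    \Box \neg \neg r fails at 5, so \Box \Box \neg \neg r is false at 1.
      At 5: \Box \neg \neg r requires \neg \neg r at every successor {3}.
        \neg \neg r fails at 3, so \Box \neg \neg r is false at 5.
Satisfying worlds: {5}

1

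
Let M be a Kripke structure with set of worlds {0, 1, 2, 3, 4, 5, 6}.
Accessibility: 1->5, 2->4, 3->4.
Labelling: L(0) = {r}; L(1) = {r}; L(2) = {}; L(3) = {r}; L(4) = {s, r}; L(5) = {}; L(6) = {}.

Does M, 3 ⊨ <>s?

At 3: <>s requires s at some successor in {4}.
  s holds at 4, so <>s is true at 3.

Yes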